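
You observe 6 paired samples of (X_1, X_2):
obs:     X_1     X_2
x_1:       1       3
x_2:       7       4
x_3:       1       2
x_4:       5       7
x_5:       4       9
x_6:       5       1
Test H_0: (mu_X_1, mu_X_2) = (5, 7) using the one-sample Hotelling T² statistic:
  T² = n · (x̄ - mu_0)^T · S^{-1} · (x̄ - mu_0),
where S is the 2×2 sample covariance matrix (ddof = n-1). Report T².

Step 1 — sample mean vector:
  mean(X_1) = (1 + 7 + 1 + 5 + 4 + 5) / 6 = 23/6 = 3.8333
  mean(X_2) = (3 + 4 + 2 + 7 + 9 + 1) / 6 = 26/6 = 4.3333
  x̄ = (3.8333, 4.3333),  deviation x̄ - mu_0 = (3.8333, 4.3333) - (5, 7) = (-1.1667, -2.6667).

Step 2 — sample covariance matrix, S[i,j] = (1/(n-1)) · Σ_k (x_{k,i} - mean_i) · (x_{k,j} - mean_j), divisor n-1 = 5:
  S[X_1,X_1] = ((-2.8333)·(-2.8333) + (3.1667)·(3.1667) + (-2.8333)·(-2.8333) + (1.1667)·(1.1667) + (0.1667)·(0.1667) + (1.1667)·(1.1667)) / 5 = 28.8333/5 = 5.7667
  S[X_1,X_2] = ((-2.8333)·(-1.3333) + (3.1667)·(-0.3333) + (-2.8333)·(-2.3333) + (1.1667)·(2.6667) + (0.1667)·(4.6667) + (1.1667)·(-3.3333)) / 5 = 9.3333/5 = 1.8667
  S[X_2,X_2] = ((-1.3333)·(-1.3333) + (-0.3333)·(-0.3333) + (-2.3333)·(-2.3333) + (2.6667)·(2.6667) + (4.6667)·(4.6667) + (-3.3333)·(-3.3333)) / 5 = 47.3333/5 = 9.4667
  S = [[5.7667, 1.8667],
 [1.8667, 9.4667]].

Step 3 — invert S. det(S) = 5.7667·9.4667 - (1.8667)² = 51.1067.
  S^{-1} = (1/det) · [[d, -b], [-b, a]] = [[0.1852, -0.0365],
 [-0.0365, 0.1128]].

Step 4 — quadratic form (x̄ - mu_0)^T · S^{-1} · (x̄ - mu_0):
  S^{-1} · (x̄ - mu_0) = (-0.1187, -0.2583),
  (x̄ - mu_0)^T · [...] = (-1.1667)·(-0.1187) + (-2.6667)·(-0.2583) = 0.8272.

Step 5 — scale by n: T² = 6 · 0.8272 = 4.9635.

T² ≈ 4.9635


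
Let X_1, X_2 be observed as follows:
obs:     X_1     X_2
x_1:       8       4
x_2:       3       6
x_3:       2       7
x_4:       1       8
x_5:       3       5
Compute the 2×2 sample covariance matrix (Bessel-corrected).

Step 1 — column means:
  mean(X_1) = (8 + 3 + 2 + 1 + 3) / 5 = 17/5 = 3.4
  mean(X_2) = (4 + 6 + 7 + 8 + 5) / 5 = 30/5 = 6

Step 2 — sample covariance S[i,j] = (1/(n-1)) · Σ_k (x_{k,i} - mean_i) · (x_{k,j} - mean_j), with n-1 = 4.
  S[X_1,X_1] = ((4.6)·(4.6) + (-0.4)·(-0.4) + (-1.4)·(-1.4) + (-2.4)·(-2.4) + (-0.4)·(-0.4)) / 4 = 29.2/4 = 7.3
  S[X_1,X_2] = ((4.6)·(-2) + (-0.4)·(0) + (-1.4)·(1) + (-2.4)·(2) + (-0.4)·(-1)) / 4 = -15/4 = -3.75
  S[X_2,X_2] = ((-2)·(-2) + (0)·(0) + (1)·(1) + (2)·(2) + (-1)·(-1)) / 4 = 10/4 = 2.5

S is symmetric (S[j,i] = S[i,j]). Assembling:

S = [[7.3, -3.75],
 [-3.75, 2.5]]


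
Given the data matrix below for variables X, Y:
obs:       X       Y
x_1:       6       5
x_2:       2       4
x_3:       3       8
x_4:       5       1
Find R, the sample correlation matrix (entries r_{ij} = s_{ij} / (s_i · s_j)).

Step 1 — column means:
  mean(X) = (6 + 2 + 3 + 5) / 4 = 16/4 = 4
  mean(Y) = (5 + 4 + 8 + 1) / 4 = 18/4 = 4.5

Step 2 — sample variances and covariances s[i,j] = (1/(n-1)) · Σ_k (x_{k,i} - mean_i) · (x_{k,j} - mean_j), with n-1 = 3:
  s[X,X] = ((2)·(2) + (-2)·(-2) + (-1)·(-1) + (1)·(1)) / 3 = 10/3 = 3.3333
  s[X,Y] = ((2)·(0.5) + (-2)·(-0.5) + (-1)·(3.5) + (1)·(-3.5)) / 3 = -5/3 = -1.6667
  s[Y,Y] = ((0.5)·(0.5) + (-0.5)·(-0.5) + (3.5)·(3.5) + (-3.5)·(-3.5)) / 3 = 25/3 = 8.3333
  Sample standard deviations s_i = √(s[i,i]):
  s(X) = √(3.3333) = 1.8257
  s(Y) = √(8.3333) = 2.8868

Step 3 — r_{ij} = s_{ij} / (s_i · s_j):
  r[X,X] = 1 (diagonal).
  r[X,Y] = -1.6667 / (1.8257 · 2.8868) = -1.6667 / 5.2705 = -0.3162
  r[Y,Y] = 1 (diagonal).

R is symmetric with unit diagonal. Assembling:

R = [[1, -0.3162],
 [-0.3162, 1]]


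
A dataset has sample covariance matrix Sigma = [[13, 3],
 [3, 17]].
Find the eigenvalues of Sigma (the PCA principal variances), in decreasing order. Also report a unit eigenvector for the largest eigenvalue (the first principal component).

Step 1 — characteristic polynomial of 2×2 Sigma:
  det(Sigma - λI) = λ² - trace · λ + det = 0.
  trace = 13 + 17 = 30, det = 13·17 - (3)² = 212.
Step 2 — discriminant:
  Δ = trace² - 4·det = 900 - 848 = 52.
Step 3 — eigenvalues:
  λ = (trace ± √Δ)/2 = (30 ± 7.2111)/2,
  λ_1 = 18.6056,  λ_2 = 11.3944.

Step 4 — unit eigenvector for λ_1: solve (Sigma - λ_1 I)v = 0. First row:
  (13 - 18.6056)·v_x + (3)·v_y = 0, i.e. (-5.6056)·v_x + (3)·v_y = 0,
  so v ∝ (b, λ_1 - a) = (3, 5.6056) = u.
  ||u|| = √((3)² + (5.6056)²) = √(40.4222) ≈ 6.3578,
  v_1 = u/||u|| ≈ (0.4719, 0.8817) (||v_1|| = 1).

λ_1 = 18.6056,  λ_2 = 11.3944;  v_1 ≈ (0.4719, 0.8817)


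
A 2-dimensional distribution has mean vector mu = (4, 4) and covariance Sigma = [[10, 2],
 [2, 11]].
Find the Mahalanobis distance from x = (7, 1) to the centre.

Step 1 — centre the observation: (x - mu) = (3, -3).

Step 2 — invert Sigma. det(Sigma) = 10·11 - (2)² = 106.
  Sigma^{-1} = (1/det) · [[d, -b], [-b, a]] = [[0.1038, -0.0189],
 [-0.0189, 0.0943]].

Step 3 — form the quadratic (x - mu)^T · Sigma^{-1} · (x - mu):
  Sigma^{-1} · (x - mu) = (0.3679, -0.3396).
  (x - mu)^T · [Sigma^{-1} · (x - mu)] = (3)·(0.3679) + (-3)·(-0.3396) = 2.1226.

Step 4 — take square root: d = √(2.1226) ≈ 1.4569.

d(x, mu) = √(2.1226) ≈ 1.4569


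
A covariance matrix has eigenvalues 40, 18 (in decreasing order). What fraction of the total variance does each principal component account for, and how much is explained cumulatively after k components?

Step 1 — total variance = trace(Sigma) = Σ λ_i = 40 + 18 = 58.

Step 2 — fraction explained by component i = λ_i / Σ λ:
  PC1: 40/58 = 0.6897
  PC2: 18/58 = 0.3103

Step 3 — cumulative fraction after k components = (λ_1 + ... + λ_k) / Σ λ:
  k = 1: 40/58 = 0.6897
  k = 2: (40 + 18)/58 = 58/58 = 1

Summary (fraction, with percent):

explained: PC1 0.6897 (68.97%), PC2 0.3103 (31.03%);  cumulative: 0.6897, 1


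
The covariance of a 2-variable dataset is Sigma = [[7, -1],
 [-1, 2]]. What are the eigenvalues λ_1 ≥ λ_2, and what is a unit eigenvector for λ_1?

Step 1 — characteristic polynomial of 2×2 Sigma:
  det(Sigma - λI) = λ² - trace · λ + det = 0.
  trace = 7 + 2 = 9, det = 7·2 - (-1)² = 13.
Step 2 — discriminant:
  Δ = trace² - 4·det = 81 - 52 = 29.
Step 3 — eigenvalues:
  λ = (trace ± √Δ)/2 = (9 ± 5.3852)/2,
  λ_1 = 7.1926,  λ_2 = 1.8074.

Step 4 — unit eigenvector for λ_1: solve (Sigma - λ_1 I)v = 0. First row:
  (7 - 7.1926)·v_x + (-1)·v_y = 0, i.e. (-0.1926)·v_x + (-1)·v_y = 0,
  so v ∝ (b, λ_1 - a) = (-1, 0.1926); multiply by -1 so the first entry is positive: u = (1, -0.1926).
  ||u|| = √((1)² + (-0.1926)²) = √(1.0371) ≈ 1.0184,
  v_1 = u/||u|| ≈ (0.982, -0.1891) (||v_1|| = 1).

λ_1 = 7.1926,  λ_2 = 1.8074;  v_1 ≈ (0.982, -0.1891)


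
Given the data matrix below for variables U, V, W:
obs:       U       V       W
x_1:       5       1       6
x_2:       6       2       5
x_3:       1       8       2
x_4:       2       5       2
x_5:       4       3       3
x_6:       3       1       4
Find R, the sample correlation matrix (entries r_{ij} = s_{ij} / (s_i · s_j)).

Step 1 — column means:
  mean(U) = (5 + 6 + 1 + 2 + 4 + 3) / 6 = 21/6 = 3.5
  mean(V) = (1 + 2 + 8 + 5 + 3 + 1) / 6 = 20/6 = 3.3333
  mean(W) = (6 + 5 + 2 + 2 + 3 + 4) / 6 = 22/6 = 3.6667

Step 2 — sample variances and covariances s[i,j] = (1/(n-1)) · Σ_k (x_{k,i} - mean_i) · (x_{k,j} - mean_j), with n-1 = 5:
  s[U,U] = ((1.5)·(1.5) + (2.5)·(2.5) + (-2.5)·(-2.5) + (-1.5)·(-1.5) + (0.5)·(0.5) + (-0.5)·(-0.5)) / 5 = 17.5/5 = 3.5
  s[U,V] = ((1.5)·(-2.3333) + (2.5)·(-1.3333) + (-2.5)·(4.6667) + (-1.5)·(1.6667) + (0.5)·(-0.3333) + (-0.5)·(-2.3333)) / 5 = -20/5 = -4
  s[U,W] = ((1.5)·(2.3333) + (2.5)·(1.3333) + (-2.5)·(-1.6667) + (-1.5)·(-1.6667) + (0.5)·(-0.6667) + (-0.5)·(0.3333)) / 5 = 13/5 = 2.6
  s[V,V] = ((-2.3333)·(-2.3333) + (-1.3333)·(-1.3333) + (4.6667)·(4.6667) + (1.6667)·(1.6667) + (-0.3333)·(-0.3333) + (-2.3333)·(-2.3333)) / 5 = 37.3333/5 = 7.4667
  s[V,W] = ((-2.3333)·(2.3333) + (-1.3333)·(1.3333) + (4.6667)·(-1.6667) + (1.6667)·(-1.6667) + (-0.3333)·(-0.6667) + (-2.3333)·(0.3333)) / 5 = -18.3333/5 = -3.6667
  s[W,W] = ((2.3333)·(2.3333) + (1.3333)·(1.3333) + (-1.6667)·(-1.6667) + (-1.6667)·(-1.6667) + (-0.6667)·(-0.6667) + (0.3333)·(0.3333)) / 5 = 13.3333/5 = 2.6667
  Sample standard deviations s_i = √(s[i,i]):
  s(U) = √(3.5) = 1.8708
  s(V) = √(7.4667) = 2.7325
  s(W) = √(2.6667) = 1.633

Step 3 — r_{ij} = s_{ij} / (s_i · s_j):
  r[U,U] = 1 (diagonal).
  r[U,V] = -4 / (1.8708 · 2.7325) = -4 / 5.1121 = -0.7825
  r[U,W] = 2.6 / (1.8708 · 1.633) = 2.6 / 3.0551 = 0.851
  r[V,V] = 1 (diagonal).
  r[V,W] = -3.6667 / (2.7325 · 1.633) = -3.6667 / 4.4622 = -0.8217
  r[W,W] = 1 (diagonal).

R is symmetric with unit diagonal. Assembling:

R = [[1, -0.7825, 0.851],
 [-0.7825, 1, -0.8217],
 [0.851, -0.8217, 1]]


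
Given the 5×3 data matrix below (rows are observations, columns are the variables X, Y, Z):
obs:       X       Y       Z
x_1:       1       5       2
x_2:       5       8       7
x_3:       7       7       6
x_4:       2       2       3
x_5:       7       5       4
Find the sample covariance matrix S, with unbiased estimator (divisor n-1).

Step 1 — column means:
  mean(X) = (1 + 5 + 7 + 2 + 7) / 5 = 22/5 = 4.4
  mean(Y) = (5 + 8 + 7 + 2 + 5) / 5 = 27/5 = 5.4
  mean(Z) = (2 + 7 + 6 + 3 + 4) / 5 = 22/5 = 4.4

Step 2 — sample covariance S[i,j] = (1/(n-1)) · Σ_k (x_{k,i} - mean_i) · (x_{k,j} - mean_j), with n-1 = 4.
  S[X,X] = ((-3.4)·(-3.4) + (0.6)·(0.6) + (2.6)·(2.6) + (-2.4)·(-2.4) + (2.6)·(2.6)) / 4 = 31.2/4 = 7.8
  S[X,Y] = ((-3.4)·(-0.4) + (0.6)·(2.6) + (2.6)·(1.6) + (-2.4)·(-3.4) + (2.6)·(-0.4)) / 4 = 14.2/4 = 3.55
  S[X,Z] = ((-3.4)·(-2.4) + (0.6)·(2.6) + (2.6)·(1.6) + (-2.4)·(-1.4) + (2.6)·(-0.4)) / 4 = 16.2/4 = 4.05
  S[Y,Y] = ((-0.4)·(-0.4) + (2.6)·(2.6) + (1.6)·(1.6) + (-3.4)·(-3.4) + (-0.4)·(-0.4)) / 4 = 21.2/4 = 5.3
  S[Y,Z] = ((-0.4)·(-2.4) + (2.6)·(2.6) + (1.6)·(1.6) + (-3.4)·(-1.4) + (-0.4)·(-0.4)) / 4 = 15.2/4 = 3.8
  S[Z,Z] = ((-2.4)·(-2.4) + (2.6)·(2.6) + (1.6)·(1.6) + (-1.4)·(-1.4) + (-0.4)·(-0.4)) / 4 = 17.2/4 = 4.3

S is symmetric (S[j,i] = S[i,j]). Assembling:

S = [[7.8, 3.55, 4.05],
 [3.55, 5.3, 3.8],
 [4.05, 3.8, 4.3]]


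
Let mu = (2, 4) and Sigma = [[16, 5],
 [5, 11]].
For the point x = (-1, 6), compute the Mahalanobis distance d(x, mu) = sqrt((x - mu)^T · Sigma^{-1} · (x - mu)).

Step 1 — centre the observation: (x - mu) = (-3, 2).

Step 2 — invert Sigma. det(Sigma) = 16·11 - (5)² = 151.
  Sigma^{-1} = (1/det) · [[d, -b], [-b, a]] = [[0.0728, -0.0331],
 [-0.0331, 0.106]].

Step 3 — form the quadratic (x - mu)^T · Sigma^{-1} · (x - mu):
  Sigma^{-1} · (x - mu) = (-0.2848, 0.3113).
  (x - mu)^T · [Sigma^{-1} · (x - mu)] = (-3)·(-0.2848) + (2)·(0.3113) = 1.4768.

Step 4 — take square root: d = √(1.4768) ≈ 1.2152.

d(x, mu) = √(1.4768) ≈ 1.2152


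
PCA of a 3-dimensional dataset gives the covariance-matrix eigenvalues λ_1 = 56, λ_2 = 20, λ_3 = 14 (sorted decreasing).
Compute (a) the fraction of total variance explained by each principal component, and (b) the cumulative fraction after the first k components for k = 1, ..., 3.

Step 1 — total variance = trace(Sigma) = Σ λ_i = 56 + 20 + 14 = 90.

Step 2 — fraction explained by component i = λ_i / Σ λ:
  PC1: 56/90 = 0.6222
  PC2: 20/90 = 0.2222
  PC3: 14/90 = 0.1556

Step 3 — cumulative fraction after k components = (λ_1 + ... + λ_k) / Σ λ:
  k = 1: 56/90 = 0.6222
  k = 2: (56 + 20)/90 = 76/90 = 0.8444
  k = 3: (56 + 20 + 14)/90 = 90/90 = 1

Summary (fraction, with percent):

explained: PC1 0.6222 (62.22%), PC2 0.2222 (22.22%), PC3 0.1556 (15.56%);  cumulative: 0.6222, 0.8444, 1


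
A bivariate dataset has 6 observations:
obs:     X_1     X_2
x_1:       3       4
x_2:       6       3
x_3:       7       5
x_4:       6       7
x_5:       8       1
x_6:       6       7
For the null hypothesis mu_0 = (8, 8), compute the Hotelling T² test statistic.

Step 1 — sample mean vector:
  mean(X_1) = (3 + 6 + 7 + 6 + 8 + 6) / 6 = 36/6 = 6
  mean(X_2) = (4 + 3 + 5 + 7 + 1 + 7) / 6 = 27/6 = 4.5
  x̄ = (6, 4.5),  deviation x̄ - mu_0 = (6, 4.5) - (8, 8) = (-2, -3.5).

Step 2 — sample covariance matrix, S[i,j] = (1/(n-1)) · Σ_k (x_{k,i} - mean_i) · (x_{k,j} - mean_j), divisor n-1 = 5:
  S[X_1,X_1] = ((-3)·(-3) + (0)·(0) + (1)·(1) + (0)·(0) + (2)·(2) + (0)·(0)) / 5 = 14/5 = 2.8
  S[X_1,X_2] = ((-3)·(-0.5) + (0)·(-1.5) + (1)·(0.5) + (0)·(2.5) + (2)·(-3.5) + (0)·(2.5)) / 5 = -5/5 = -1
  S[X_2,X_2] = ((-0.5)·(-0.5) + (-1.5)·(-1.5) + (0.5)·(0.5) + (2.5)·(2.5) + (-3.5)·(-3.5) + (2.5)·(2.5)) / 5 = 27.5/5 = 5.5
  S = [[2.8, -1],
 [-1, 5.5]].

Step 3 — invert S. det(S) = 2.8·5.5 - (-1)² = 14.4.
  S^{-1} = (1/det) · [[d, -b], [-b, a]] = [[0.3819, 0.0694],
 [0.0694, 0.1944]].

Step 4 — quadratic form (x̄ - mu_0)^T · S^{-1} · (x̄ - mu_0):
  S^{-1} · (x̄ - mu_0) = (-1.0069, -0.8194),
  (x̄ - mu_0)^T · [...] = (-2)·(-1.0069) + (-3.5)·(-0.8194) = 4.8819.

Step 5 — scale by n: T² = 6 · 4.8819 = 29.2917.

T² ≈ 29.2917


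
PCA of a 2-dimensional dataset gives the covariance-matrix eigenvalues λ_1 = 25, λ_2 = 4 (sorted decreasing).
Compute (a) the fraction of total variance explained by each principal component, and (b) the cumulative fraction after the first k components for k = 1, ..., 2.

Step 1 — total variance = trace(Sigma) = Σ λ_i = 25 + 4 = 29.

Step 2 — fraction explained by component i = λ_i / Σ λ:
  PC1: 25/29 = 0.8621
  PC2: 4/29 = 0.1379

Step 3 — cumulative fraction after k components = (λ_1 + ... + λ_k) / Σ λ:
  k = 1: 25/29 = 0.8621
  k = 2: (25 + 4)/29 = 29/29 = 1

Summary (fraction, with percent):

explained: PC1 0.8621 (86.21%), PC2 0.1379 (13.79%);  cumulative: 0.8621, 1


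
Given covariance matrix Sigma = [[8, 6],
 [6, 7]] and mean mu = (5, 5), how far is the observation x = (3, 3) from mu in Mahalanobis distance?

Step 1 — centre the observation: (x - mu) = (-2, -2).

Step 2 — invert Sigma. det(Sigma) = 8·7 - (6)² = 20.
  Sigma^{-1} = (1/det) · [[d, -b], [-b, a]] = [[0.35, -0.3],
 [-0.3, 0.4]].

Step 3 — form the quadratic (x - mu)^T · Sigma^{-1} · (x - mu):
  Sigma^{-1} · (x - mu) = (-0.1, -0.2).
  (x - mu)^T · [Sigma^{-1} · (x - mu)] = (-2)·(-0.1) + (-2)·(-0.2) = 0.6.

Step 4 — take square root: d = √(0.6) ≈ 0.7746.

d(x, mu) = √(0.6) ≈ 0.7746


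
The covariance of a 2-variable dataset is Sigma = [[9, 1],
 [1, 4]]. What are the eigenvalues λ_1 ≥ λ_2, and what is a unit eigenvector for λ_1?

Step 1 — characteristic polynomial of 2×2 Sigma:
  det(Sigma - λI) = λ² - trace · λ + det = 0.
  trace = 9 + 4 = 13, det = 9·4 - (1)² = 35.
Step 2 — discriminant:
  Δ = trace² - 4·det = 169 - 140 = 29.
Step 3 — eigenvalues:
  λ = (trace ± √Δ)/2 = (13 ± 5.3852)/2,
  λ_1 = 9.1926,  λ_2 = 3.8074.

Step 4 — unit eigenvector for λ_1: solve (Sigma - λ_1 I)v = 0. First row:
  (9 - 9.1926)·v_x + (1)·v_y = 0, i.e. (-0.1926)·v_x + (1)·v_y = 0,
  so v ∝ (b, λ_1 - a) = (1, 0.1926) = u.
  ||u|| = √((1)² + (0.1926)²) = √(1.0371) ≈ 1.0184,
  v_1 = u/||u|| ≈ (0.982, 0.1891) (||v_1|| = 1).

λ_1 = 9.1926,  λ_2 = 3.8074;  v_1 ≈ (0.982, 0.1891)


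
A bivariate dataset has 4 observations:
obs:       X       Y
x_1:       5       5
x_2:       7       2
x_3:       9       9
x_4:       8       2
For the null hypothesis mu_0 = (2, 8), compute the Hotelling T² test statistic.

Step 1 — sample mean vector:
  mean(X) = (5 + 7 + 9 + 8) / 4 = 29/4 = 7.25
  mean(Y) = (5 + 2 + 9 + 2) / 4 = 18/4 = 4.5
  x̄ = (7.25, 4.5),  deviation x̄ - mu_0 = (7.25, 4.5) - (2, 8) = (5.25, -3.5).

Step 2 — sample covariance matrix, S[i,j] = (1/(n-1)) · Σ_k (x_{k,i} - mean_i) · (x_{k,j} - mean_j), divisor n-1 = 3:
  S[X,X] = ((-2.25)·(-2.25) + (-0.25)·(-0.25) + (1.75)·(1.75) + (0.75)·(0.75)) / 3 = 8.75/3 = 2.9167
  S[X,Y] = ((-2.25)·(0.5) + (-0.25)·(-2.5) + (1.75)·(4.5) + (0.75)·(-2.5)) / 3 = 5.5/3 = 1.8333
  S[Y,Y] = ((0.5)·(0.5) + (-2.5)·(-2.5) + (4.5)·(4.5) + (-2.5)·(-2.5)) / 3 = 33/3 = 11
  S = [[2.9167, 1.8333],
 [1.8333, 11]].

Step 3 — invert S. det(S) = 2.9167·11 - (1.8333)² = 28.7222.
  S^{-1} = (1/det) · [[d, -b], [-b, a]] = [[0.383, -0.0638],
 [-0.0638, 0.1015]].

Step 4 — quadratic form (x̄ - mu_0)^T · S^{-1} · (x̄ - mu_0):
  S^{-1} · (x̄ - mu_0) = (2.234, -0.6905),
  (x̄ - mu_0)^T · [...] = (5.25)·(2.234) + (-3.5)·(-0.6905) = 14.1456.

Step 5 — scale by n: T² = 4 · 14.1456 = 56.5822.

T² ≈ 56.5822


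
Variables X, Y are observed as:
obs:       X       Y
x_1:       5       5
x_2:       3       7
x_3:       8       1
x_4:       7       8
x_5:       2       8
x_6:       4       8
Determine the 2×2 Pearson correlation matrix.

Step 1 — column means:
  mean(X) = (5 + 3 + 8 + 7 + 2 + 4) / 6 = 29/6 = 4.8333
  mean(Y) = (5 + 7 + 1 + 8 + 8 + 8) / 6 = 37/6 = 6.1667

Step 2 — sample variances and covariances s[i,j] = (1/(n-1)) · Σ_k (x_{k,i} - mean_i) · (x_{k,j} - mean_j), with n-1 = 5:
  s[X,X] = ((0.1667)·(0.1667) + (-1.8333)·(-1.8333) + (3.1667)·(3.1667) + (2.1667)·(2.1667) + (-2.8333)·(-2.8333) + (-0.8333)·(-0.8333)) / 5 = 26.8333/5 = 5.3667
  s[X,Y] = ((0.1667)·(-1.1667) + (-1.8333)·(0.8333) + (3.1667)·(-5.1667) + (2.1667)·(1.8333) + (-2.8333)·(1.8333) + (-0.8333)·(1.8333)) / 5 = -20.8333/5 = -4.1667
  s[Y,Y] = ((-1.1667)·(-1.1667) + (0.8333)·(0.8333) + (-5.1667)·(-5.1667) + (1.8333)·(1.8333) + (1.8333)·(1.8333) + (1.8333)·(1.8333)) / 5 = 38.8333/5 = 7.7667
  Sample standard deviations s_i = √(s[i,i]):
  s(X) = √(5.3667) = 2.3166
  s(Y) = √(7.7667) = 2.7869

Step 3 — r_{ij} = s_{ij} / (s_i · s_j):
  r[X,X] = 1 (diagonal).
  r[X,Y] = -4.1667 / (2.3166 · 2.7869) = -4.1667 / 6.4561 = -0.6454
  r[Y,Y] = 1 (diagonal).

R is symmetric with unit diagonal. Assembling:

R = [[1, -0.6454],
 [-0.6454, 1]]


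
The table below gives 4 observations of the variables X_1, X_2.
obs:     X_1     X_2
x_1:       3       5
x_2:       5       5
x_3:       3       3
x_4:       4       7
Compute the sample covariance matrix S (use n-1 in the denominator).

Step 1 — column means:
  mean(X_1) = (3 + 5 + 3 + 4) / 4 = 15/4 = 3.75
  mean(X_2) = (5 + 5 + 3 + 7) / 4 = 20/4 = 5

Step 2 — sample covariance S[i,j] = (1/(n-1)) · Σ_k (x_{k,i} - mean_i) · (x_{k,j} - mean_j), with n-1 = 3.
  S[X_1,X_1] = ((-0.75)·(-0.75) + (1.25)·(1.25) + (-0.75)·(-0.75) + (0.25)·(0.25)) / 3 = 2.75/3 = 0.9167
  S[X_1,X_2] = ((-0.75)·(0) + (1.25)·(0) + (-0.75)·(-2) + (0.25)·(2)) / 3 = 2/3 = 0.6667
  S[X_2,X_2] = ((0)·(0) + (0)·(0) + (-2)·(-2) + (2)·(2)) / 3 = 8/3 = 2.6667

S is symmetric (S[j,i] = S[i,j]). Assembling:

S = [[0.9167, 0.6667],
 [0.6667, 2.6667]]


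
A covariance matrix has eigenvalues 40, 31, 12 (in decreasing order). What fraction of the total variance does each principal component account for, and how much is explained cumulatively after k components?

Step 1 — total variance = trace(Sigma) = Σ λ_i = 40 + 31 + 12 = 83.

Step 2 — fraction explained by component i = λ_i / Σ λ:
  PC1: 40/83 = 0.4819
  PC2: 31/83 = 0.3735
  PC3: 12/83 = 0.1446

Step 3 — cumulative fraction after k components = (λ_1 + ... + λ_k) / Σ λ:
  k = 1: 40/83 = 0.4819
  k = 2: (40 + 31)/83 = 71/83 = 0.8554
  k = 3: (40 + 31 + 12)/83 = 83/83 = 1

Summary (fraction, with percent):

explained: PC1 0.4819 (48.19%), PC2 0.3735 (37.35%), PC3 0.1446 (14.46%);  cumulative: 0.4819, 0.8554, 1


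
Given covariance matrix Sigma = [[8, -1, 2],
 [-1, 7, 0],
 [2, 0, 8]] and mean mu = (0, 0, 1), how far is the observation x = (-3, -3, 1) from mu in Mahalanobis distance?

Step 1 — centre the observation: (x - mu) = (-3, -3, 0).

Step 2 — invert Sigma (cofactor / det for 3×3, or solve directly):
  Sigma^{-1} = [[0.1359, 0.0194, -0.034],
 [0.0194, 0.1456, -0.0049],
 [-0.034, -0.0049, 0.1335]].

Step 3 — form the quadratic (x - mu)^T · Sigma^{-1} · (x - mu):
  Sigma^{-1} · (x - mu) = (-0.466, -0.4951, 0.1165).
  (x - mu)^T · [Sigma^{-1} · (x - mu)] = (-3)·(-0.466) + (-3)·(-0.4951) + (0)·(0.1165) = 2.8835.

Step 4 — take square root: d = √(2.8835) ≈ 1.6981.

d(x, mu) = √(2.8835) ≈ 1.6981


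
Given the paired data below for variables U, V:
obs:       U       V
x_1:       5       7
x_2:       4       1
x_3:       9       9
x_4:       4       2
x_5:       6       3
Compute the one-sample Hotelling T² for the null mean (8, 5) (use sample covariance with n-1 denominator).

Step 1 — sample mean vector:
  mean(U) = (5 + 4 + 9 + 4 + 6) / 5 = 28/5 = 5.6
  mean(V) = (7 + 1 + 9 + 2 + 3) / 5 = 22/5 = 4.4
  x̄ = (5.6, 4.4),  deviation x̄ - mu_0 = (5.6, 4.4) - (8, 5) = (-2.4, -0.6).

Step 2 — sample covariance matrix, S[i,j] = (1/(n-1)) · Σ_k (x_{k,i} - mean_i) · (x_{k,j} - mean_j), divisor n-1 = 4:
  S[U,U] = ((-0.6)·(-0.6) + (-1.6)·(-1.6) + (3.4)·(3.4) + (-1.6)·(-1.6) + (0.4)·(0.4)) / 4 = 17.2/4 = 4.3
  S[U,V] = ((-0.6)·(2.6) + (-1.6)·(-3.4) + (3.4)·(4.6) + (-1.6)·(-2.4) + (0.4)·(-1.4)) / 4 = 22.8/4 = 5.7
  S[V,V] = ((2.6)·(2.6) + (-3.4)·(-3.4) + (4.6)·(4.6) + (-2.4)·(-2.4) + (-1.4)·(-1.4)) / 4 = 47.2/4 = 11.8
  S = [[4.3, 5.7],
 [5.7, 11.8]].

Step 3 — invert S. det(S) = 4.3·11.8 - (5.7)² = 18.25.
  S^{-1} = (1/det) · [[d, -b], [-b, a]] = [[0.6466, -0.3123],
 [-0.3123, 0.2356]].

Step 4 — quadratic form (x̄ - mu_0)^T · S^{-1} · (x̄ - mu_0):
  S^{-1} · (x̄ - mu_0) = (-1.3644, 0.6082),
  (x̄ - mu_0)^T · [...] = (-2.4)·(-1.3644) + (-0.6)·(0.6082) = 2.9096.

Step 5 — scale by n: T² = 5 · 2.9096 = 14.5479.

T² ≈ 14.5479


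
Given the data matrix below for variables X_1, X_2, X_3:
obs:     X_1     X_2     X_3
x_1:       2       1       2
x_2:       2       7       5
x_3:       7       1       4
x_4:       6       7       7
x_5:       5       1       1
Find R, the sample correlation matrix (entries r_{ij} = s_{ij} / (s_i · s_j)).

Step 1 — column means:
  mean(X_1) = (2 + 2 + 7 + 6 + 5) / 5 = 22/5 = 4.4
  mean(X_2) = (1 + 7 + 1 + 7 + 1) / 5 = 17/5 = 3.4
  mean(X_3) = (2 + 5 + 4 + 7 + 1) / 5 = 19/5 = 3.8

Step 2 — sample variances and covariances s[i,j] = (1/(n-1)) · Σ_k (x_{k,i} - mean_i) · (x_{k,j} - mean_j), with n-1 = 4:
  s[X_1,X_1] = ((-2.4)·(-2.4) + (-2.4)·(-2.4) + (2.6)·(2.6) + (1.6)·(1.6) + (0.6)·(0.6)) / 4 = 21.2/4 = 5.3
  s[X_1,X_2] = ((-2.4)·(-2.4) + (-2.4)·(3.6) + (2.6)·(-2.4) + (1.6)·(3.6) + (0.6)·(-2.4)) / 4 = -4.8/4 = -1.2
  s[X_1,X_3] = ((-2.4)·(-1.8) + (-2.4)·(1.2) + (2.6)·(0.2) + (1.6)·(3.2) + (0.6)·(-2.8)) / 4 = 5.4/4 = 1.35
  s[X_2,X_2] = ((-2.4)·(-2.4) + (3.6)·(3.6) + (-2.4)·(-2.4) + (3.6)·(3.6) + (-2.4)·(-2.4)) / 4 = 43.2/4 = 10.8
  s[X_2,X_3] = ((-2.4)·(-1.8) + (3.6)·(1.2) + (-2.4)·(0.2) + (3.6)·(3.2) + (-2.4)·(-2.8)) / 4 = 26.4/4 = 6.6
  s[X_3,X_3] = ((-1.8)·(-1.8) + (1.2)·(1.2) + (0.2)·(0.2) + (3.2)·(3.2) + (-2.8)·(-2.8)) / 4 = 22.8/4 = 5.7
  Sample standard deviations s_i = √(s[i,i]):
  s(X_1) = √(5.3) = 2.3022
  s(X_2) = √(10.8) = 3.2863
  s(X_3) = √(5.7) = 2.3875

Step 3 — r_{ij} = s_{ij} / (s_i · s_j):
  r[X_1,X_1] = 1 (diagonal).
  r[X_1,X_2] = -1.2 / (2.3022 · 3.2863) = -1.2 / 7.5657 = -0.1586
  r[X_1,X_3] = 1.35 / (2.3022 · 2.3875) = 1.35 / 5.4964 = 0.2456
  r[X_2,X_2] = 1 (diagonal).
  r[X_2,X_3] = 6.6 / (3.2863 · 2.3875) = 6.6 / 7.846 = 0.8412
  r[X_3,X_3] = 1 (diagonal).

R is symmetric with unit diagonal. Assembling:

R = [[1, -0.1586, 0.2456],
 [-0.1586, 1, 0.8412],
 [0.2456, 0.8412, 1]]


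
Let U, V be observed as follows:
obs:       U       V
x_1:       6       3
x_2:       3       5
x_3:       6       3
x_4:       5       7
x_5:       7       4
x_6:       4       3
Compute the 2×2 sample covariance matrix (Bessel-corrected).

Step 1 — column means:
  mean(U) = (6 + 3 + 6 + 5 + 7 + 4) / 6 = 31/6 = 5.1667
  mean(V) = (3 + 5 + 3 + 7 + 4 + 3) / 6 = 25/6 = 4.1667

Step 2 — sample covariance S[i,j] = (1/(n-1)) · Σ_k (x_{k,i} - mean_i) · (x_{k,j} - mean_j), with n-1 = 5.
  S[U,U] = ((0.8333)·(0.8333) + (-2.1667)·(-2.1667) + (0.8333)·(0.8333) + (-0.1667)·(-0.1667) + (1.8333)·(1.8333) + (-1.1667)·(-1.1667)) / 5 = 10.8333/5 = 2.1667
  S[U,V] = ((0.8333)·(-1.1667) + (-2.1667)·(0.8333) + (0.8333)·(-1.1667) + (-0.1667)·(2.8333) + (1.8333)·(-0.1667) + (-1.1667)·(-1.1667)) / 5 = -3.1667/5 = -0.6333
  S[V,V] = ((-1.1667)·(-1.1667) + (0.8333)·(0.8333) + (-1.1667)·(-1.1667) + (2.8333)·(2.8333) + (-0.1667)·(-0.1667) + (-1.1667)·(-1.1667)) / 5 = 12.8333/5 = 2.5667

S is symmetric (S[j,i] = S[i,j]). Assembling:

S = [[2.1667, -0.6333],
 [-0.6333, 2.5667]]


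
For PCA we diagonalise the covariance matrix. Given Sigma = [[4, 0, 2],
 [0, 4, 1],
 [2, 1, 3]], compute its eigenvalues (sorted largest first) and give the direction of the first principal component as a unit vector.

Step 1 — characteristic polynomial p(λ) = det(λI - Sigma) = λ³ - tr·λ² + c_1·λ - det, where tr = trace, c_1 = sum of the principal 2×2 minors, det = det(Sigma):
  tr = 4 + 4 + 3 = 11,
  c_1 = (4·4 - (0)²) + (4·3 - (2)²) + (4·3 - (1)²) = 16 + 8 + 11 = 35,
  det = 4·(4·3 - (1)²) - (0)·((0)·3 - (1)·(2)) + (2)·((0)·(1) - 4·(2)) = 4·(11) - (0)·(-2) + (2)·(-8) = 28.
  So p(λ) = λ³ - 11λ² + 35λ - 28.
Step 2 — look for an integer root (rational root theorem: any rational root is an integer divisor of 28). Testing λ = 4:
  p(4) = 64 - 176 + 140 - 28 = 0  ✓
  Dividing out (λ - 4): p(λ) = (λ - 4)(λ² - 7λ + 7).
Step 3 — remaining eigenvalues from the quadratic λ² - 7λ + 7 = 0:
  Δ = 7² - 4·7 = 49 - 28 = 21,  λ = (7 ± √21)/2 = (7 ± 4.5826)/2 ≈ 5.7913 or 1.2087.
  Sorted: λ_1 = 5.7913,  λ_2 = 4,  λ_3 = 1.2087  (check: sum = 11 = tr ✓).

Step 4 — unit eigenvector for λ_1 ≈ 5.7913: v spans the null space of (Sigma - λ_1 I), whose rows are
  r_1 = (-1.7913, 0, 2),  r_2 = (0, -1.7913, 1),  r_3 = (2, 1, -2.7913).
  v is orthogonal to every row, so take v ∝ r_1 × r_2 = ((0)·(1) - (2)·(-1.7913), (2)·(0) - (-1.7913)·(1), (-1.7913)·(-1.7913) - (0)·(0)) ≈ (3.5826, 1.7913, 3.2087).
  Let u = (3.5826, 1.7913, 3.2087).
  ||u|| = √((3.5826)² + (1.7913)² + (3.2087)²) = √(26.3394) ≈ 5.1322,  v_1 = u/||u|| ≈ (0.6981, 0.349, 0.6252) (||v_1|| = 1).

λ_1 = 5.7913,  λ_2 = 4,  λ_3 = 1.2087;  v_1 ≈ (0.6981, 0.349, 0.6252)


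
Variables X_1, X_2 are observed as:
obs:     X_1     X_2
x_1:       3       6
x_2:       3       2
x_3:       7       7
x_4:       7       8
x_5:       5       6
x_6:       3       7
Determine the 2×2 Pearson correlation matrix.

Step 1 — column means:
  mean(X_1) = (3 + 3 + 7 + 7 + 5 + 3) / 6 = 28/6 = 4.6667
  mean(X_2) = (6 + 2 + 7 + 8 + 6 + 7) / 6 = 36/6 = 6

Step 2 — sample variances and covariances s[i,j] = (1/(n-1)) · Σ_k (x_{k,i} - mean_i) · (x_{k,j} - mean_j), with n-1 = 5:
  s[X_1,X_1] = ((-1.6667)·(-1.6667) + (-1.6667)·(-1.6667) + (2.3333)·(2.3333) + (2.3333)·(2.3333) + (0.3333)·(0.3333) + (-1.6667)·(-1.6667)) / 5 = 19.3333/5 = 3.8667
  s[X_1,X_2] = ((-1.6667)·(0) + (-1.6667)·(-4) + (2.3333)·(1) + (2.3333)·(2) + (0.3333)·(0) + (-1.6667)·(1)) / 5 = 12/5 = 2.4
  s[X_2,X_2] = ((0)·(0) + (-4)·(-4) + (1)·(1) + (2)·(2) + (0)·(0) + (1)·(1)) / 5 = 22/5 = 4.4
  Sample standard deviations s_i = √(s[i,i]):
  s(X_1) = √(3.8667) = 1.9664
  s(X_2) = √(4.4) = 2.0976

Step 3 — r_{ij} = s_{ij} / (s_i · s_j):
  r[X_1,X_1] = 1 (diagonal).
  r[X_1,X_2] = 2.4 / (1.9664 · 2.0976) = 2.4 / 4.1247 = 0.5819
  r[X_2,X_2] = 1 (diagonal).

R is symmetric with unit diagonal. Assembling:

R = [[1, 0.5819],
 [0.5819, 1]]


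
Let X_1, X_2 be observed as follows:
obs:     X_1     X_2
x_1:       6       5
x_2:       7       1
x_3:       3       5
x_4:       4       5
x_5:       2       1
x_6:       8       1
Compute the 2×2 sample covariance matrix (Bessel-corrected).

Step 1 — column means:
  mean(X_1) = (6 + 7 + 3 + 4 + 2 + 8) / 6 = 30/6 = 5
  mean(X_2) = (5 + 1 + 5 + 5 + 1 + 1) / 6 = 18/6 = 3

Step 2 — sample covariance S[i,j] = (1/(n-1)) · Σ_k (x_{k,i} - mean_i) · (x_{k,j} - mean_j), with n-1 = 5.
  S[X_1,X_1] = ((1)·(1) + (2)·(2) + (-2)·(-2) + (-1)·(-1) + (-3)·(-3) + (3)·(3)) / 5 = 28/5 = 5.6
  S[X_1,X_2] = ((1)·(2) + (2)·(-2) + (-2)·(2) + (-1)·(2) + (-3)·(-2) + (3)·(-2)) / 5 = -8/5 = -1.6
  S[X_2,X_2] = ((2)·(2) + (-2)·(-2) + (2)·(2) + (2)·(2) + (-2)·(-2) + (-2)·(-2)) / 5 = 24/5 = 4.8

S is symmetric (S[j,i] = S[i,j]). Assembling:

S = [[5.6, -1.6],
 [-1.6, 4.8]]


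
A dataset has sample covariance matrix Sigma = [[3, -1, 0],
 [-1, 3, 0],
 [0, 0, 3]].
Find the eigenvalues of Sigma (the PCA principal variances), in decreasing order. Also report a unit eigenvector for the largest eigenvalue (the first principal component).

Step 1 — characteristic polynomial p(λ) = det(λI - Sigma) = λ³ - tr·λ² + c_1·λ - det, where tr = trace, c_1 = sum of the principal 2×2 minors, det = det(Sigma):
  tr = 3 + 3 + 3 = 9,
  c_1 = (3·3 - (-1)²) + (3·3 - (0)²) + (3·3 - (0)²) = 8 + 9 + 9 = 26,
  det = 3·(3·3 - (0)²) - (-1)·((-1)·3 - (0)·(0)) + (0)·((-1)·(0) - 3·(0)) = 3·(9) - (-1)·(-3) + (0)·(0) = 24.
  So p(λ) = λ³ - 9λ² + 26λ - 24.
Step 2 — look for an integer root (rational root theorem: any rational root is an integer divisor of 24). Testing λ = 2:
  p(2) = 8 - 36 + 52 - 24 = 0  ✓
  Dividing out (λ - 2): p(λ) = (λ - 2)(λ² - 7λ + 12).
Step 3 — remaining eigenvalues from the quadratic λ² - 7λ + 12 = 0:
  Δ = 7² - 4·12 = 49 - 48 = 1,  λ = (7 ± √1)/2 = (7 ± 1)/2 = 4 or 3.
  Sorted: λ_1 = 4,  λ_2 = 3,  λ_3 = 2  (check: sum = 9 = tr ✓).

Step 4 — unit eigenvector for λ_1 = 4: v spans the null space of (Sigma - λ_1 I), whose rows are
  r_1 = (-1, -1, 0),  r_2 = (-1, -1, 0),  r_3 = (0, 0, -1).
  v is orthogonal to every row, so take v ∝ r_1 × r_3 = ((-1)·(-1) - (0)·(0), (0)·(0) - (-1)·(-1), (-1)·(0) - (-1)·(0)) = (1, -1, 0).
  Let u = (1, -1, 0).
  ||u|| = √((1)² + (-1)² + (0)²) = √(2) ≈ 1.4142,  v_1 = u/||u|| ≈ (0.7071, -0.7071, 0) (||v_1|| = 1).

λ_1 = 4,  λ_2 = 3,  λ_3 = 2;  v_1 ≈ (0.7071, -0.7071, 0)


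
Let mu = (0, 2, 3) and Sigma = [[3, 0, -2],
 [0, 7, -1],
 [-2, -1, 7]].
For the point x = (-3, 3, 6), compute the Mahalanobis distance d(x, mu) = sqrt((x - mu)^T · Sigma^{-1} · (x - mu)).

Step 1 — centre the observation: (x - mu) = (-3, 1, 3).

Step 2 — invert Sigma (cofactor / det for 3×3, or solve directly):
  Sigma^{-1} = [[0.4138, 0.0172, 0.1207],
 [0.0172, 0.1466, 0.0259],
 [0.1207, 0.0259, 0.181]].

Step 3 — form the quadratic (x - mu)^T · Sigma^{-1} · (x - mu):
  Sigma^{-1} · (x - mu) = (-0.8621, 0.1724, 0.2069).
  (x - mu)^T · [Sigma^{-1} · (x - mu)] = (-3)·(-0.8621) + (1)·(0.1724) + (3)·(0.2069) = 3.3793.

Step 4 — take square root: d = √(3.3793) ≈ 1.8383.

d(x, mu) = √(3.3793) ≈ 1.8383


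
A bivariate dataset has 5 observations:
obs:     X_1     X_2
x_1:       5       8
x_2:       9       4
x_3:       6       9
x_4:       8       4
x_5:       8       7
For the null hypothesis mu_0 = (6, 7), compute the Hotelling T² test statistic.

Step 1 — sample mean vector:
  mean(X_1) = (5 + 9 + 6 + 8 + 8) / 5 = 36/5 = 7.2
  mean(X_2) = (8 + 4 + 9 + 4 + 7) / 5 = 32/5 = 6.4
  x̄ = (7.2, 6.4),  deviation x̄ - mu_0 = (7.2, 6.4) - (6, 7) = (1.2, -0.6).

Step 2 — sample covariance matrix, S[i,j] = (1/(n-1)) · Σ_k (x_{k,i} - mean_i) · (x_{k,j} - mean_j), divisor n-1 = 4:
  S[X_1,X_1] = ((-2.2)·(-2.2) + (1.8)·(1.8) + (-1.2)·(-1.2) + (0.8)·(0.8) + (0.8)·(0.8)) / 4 = 10.8/4 = 2.7
  S[X_1,X_2] = ((-2.2)·(1.6) + (1.8)·(-2.4) + (-1.2)·(2.6) + (0.8)·(-2.4) + (0.8)·(0.6)) / 4 = -12.4/4 = -3.1
  S[X_2,X_2] = ((1.6)·(1.6) + (-2.4)·(-2.4) + (2.6)·(2.6) + (-2.4)·(-2.4) + (0.6)·(0.6)) / 4 = 21.2/4 = 5.3
  S = [[2.7, -3.1],
 [-3.1, 5.3]].

Step 3 — invert S. det(S) = 2.7·5.3 - (-3.1)² = 4.7.
  S^{-1} = (1/det) · [[d, -b], [-b, a]] = [[1.1277, 0.6596],
 [0.6596, 0.5745]].

Step 4 — quadratic form (x̄ - mu_0)^T · S^{-1} · (x̄ - mu_0):
  S^{-1} · (x̄ - mu_0) = (0.9574, 0.4468),
  (x̄ - mu_0)^T · [...] = (1.2)·(0.9574) + (-0.6)·(0.4468) = 0.8809.

Step 5 — scale by n: T² = 5 · 0.8809 = 4.4043.

T² ≈ 4.4043


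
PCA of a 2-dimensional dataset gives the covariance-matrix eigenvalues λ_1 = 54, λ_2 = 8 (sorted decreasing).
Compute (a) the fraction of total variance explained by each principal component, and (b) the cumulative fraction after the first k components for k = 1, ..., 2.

Step 1 — total variance = trace(Sigma) = Σ λ_i = 54 + 8 = 62.

Step 2 — fraction explained by component i = λ_i / Σ λ:
  PC1: 54/62 = 0.871
  PC2: 8/62 = 0.129

Step 3 — cumulative fraction after k components = (λ_1 + ... + λ_k) / Σ λ:
  k = 1: 54/62 = 0.871
  k = 2: (54 + 8)/62 = 62/62 = 1

Summary (fraction, with percent):

explained: PC1 0.871 (87.1%), PC2 0.129 (12.9%);  cumulative: 0.871, 1


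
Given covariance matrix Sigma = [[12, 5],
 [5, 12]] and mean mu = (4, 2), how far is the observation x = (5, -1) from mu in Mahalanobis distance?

Step 1 — centre the observation: (x - mu) = (1, -3).

Step 2 — invert Sigma. det(Sigma) = 12·12 - (5)² = 119.
  Sigma^{-1} = (1/det) · [[d, -b], [-b, a]] = [[0.1008, -0.042],
 [-0.042, 0.1008]].

Step 3 — form the quadratic (x - mu)^T · Sigma^{-1} · (x - mu):
  Sigma^{-1} · (x - mu) = (0.2269, -0.3445).
  (x - mu)^T · [Sigma^{-1} · (x - mu)] = (1)·(0.2269) + (-3)·(-0.3445) = 1.2605.

Step 4 — take square root: d = √(1.2605) ≈ 1.1227.

d(x, mu) = √(1.2605) ≈ 1.1227


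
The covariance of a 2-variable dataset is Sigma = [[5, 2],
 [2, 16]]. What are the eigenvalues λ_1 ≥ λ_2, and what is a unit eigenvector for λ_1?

Step 1 — characteristic polynomial of 2×2 Sigma:
  det(Sigma - λI) = λ² - trace · λ + det = 0.
  trace = 5 + 16 = 21, det = 5·16 - (2)² = 76.
Step 2 — discriminant:
  Δ = trace² - 4·det = 441 - 304 = 137.
Step 3 — eigenvalues:
  λ = (trace ± √Δ)/2 = (21 ± 11.7047)/2,
  λ_1 = 16.3523,  λ_2 = 4.6477.

Step 4 — unit eigenvector for λ_1: solve (Sigma - λ_1 I)v = 0. First row:
  (5 - 16.3523)·v_x + (2)·v_y = 0, i.e. (-11.3523)·v_x + (2)·v_y = 0,
  so v ∝ (b, λ_1 - a) = (2, 11.3523) = u.
  ||u|| = √((2)² + (11.3523)²) = √(132.8758) ≈ 11.5272,
  v_1 = u/||u|| ≈ (0.1735, 0.9848) (||v_1|| = 1).

λ_1 = 16.3523,  λ_2 = 4.6477;  v_1 ≈ (0.1735, 0.9848)


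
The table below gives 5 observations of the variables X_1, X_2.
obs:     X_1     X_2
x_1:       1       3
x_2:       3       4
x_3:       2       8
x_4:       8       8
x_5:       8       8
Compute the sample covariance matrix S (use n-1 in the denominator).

Step 1 — column means:
  mean(X_1) = (1 + 3 + 2 + 8 + 8) / 5 = 22/5 = 4.4
  mean(X_2) = (3 + 4 + 8 + 8 + 8) / 5 = 31/5 = 6.2

Step 2 — sample covariance S[i,j] = (1/(n-1)) · Σ_k (x_{k,i} - mean_i) · (x_{k,j} - mean_j), with n-1 = 4.
  S[X_1,X_1] = ((-3.4)·(-3.4) + (-1.4)·(-1.4) + (-2.4)·(-2.4) + (3.6)·(3.6) + (3.6)·(3.6)) / 4 = 45.2/4 = 11.3
  S[X_1,X_2] = ((-3.4)·(-3.2) + (-1.4)·(-2.2) + (-2.4)·(1.8) + (3.6)·(1.8) + (3.6)·(1.8)) / 4 = 22.6/4 = 5.65
  S[X_2,X_2] = ((-3.2)·(-3.2) + (-2.2)·(-2.2) + (1.8)·(1.8) + (1.8)·(1.8) + (1.8)·(1.8)) / 4 = 24.8/4 = 6.2

S is symmetric (S[j,i] = S[i,j]). Assembling:

S = [[11.3, 5.65],
 [5.65, 6.2]]


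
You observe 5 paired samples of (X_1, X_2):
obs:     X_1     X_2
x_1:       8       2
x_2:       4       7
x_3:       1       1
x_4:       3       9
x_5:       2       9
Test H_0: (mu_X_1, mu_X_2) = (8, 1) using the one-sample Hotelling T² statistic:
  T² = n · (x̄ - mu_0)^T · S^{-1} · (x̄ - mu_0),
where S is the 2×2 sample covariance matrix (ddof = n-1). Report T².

Step 1 — sample mean vector:
  mean(X_1) = (8 + 4 + 1 + 3 + 2) / 5 = 18/5 = 3.6
  mean(X_2) = (2 + 7 + 1 + 9 + 9) / 5 = 28/5 = 5.6
  x̄ = (3.6, 5.6),  deviation x̄ - mu_0 = (3.6, 5.6) - (8, 1) = (-4.4, 4.6).

Step 2 — sample covariance matrix, S[i,j] = (1/(n-1)) · Σ_k (x_{k,i} - mean_i) · (x_{k,j} - mean_j), divisor n-1 = 4:
  S[X_1,X_1] = ((4.4)·(4.4) + (0.4)·(0.4) + (-2.6)·(-2.6) + (-0.6)·(-0.6) + (-1.6)·(-1.6)) / 4 = 29.2/4 = 7.3
  S[X_1,X_2] = ((4.4)·(-3.6) + (0.4)·(1.4) + (-2.6)·(-4.6) + (-0.6)·(3.4) + (-1.6)·(3.4)) / 4 = -10.8/4 = -2.7
  S[X_2,X_2] = ((-3.6)·(-3.6) + (1.4)·(1.4) + (-4.6)·(-4.6) + (3.4)·(3.4) + (3.4)·(3.4)) / 4 = 59.2/4 = 14.8
  S = [[7.3, -2.7],
 [-2.7, 14.8]].

Step 3 — invert S. det(S) = 7.3·14.8 - (-2.7)² = 100.75.
  S^{-1} = (1/det) · [[d, -b], [-b, a]] = [[0.1469, 0.0268],
 [0.0268, 0.0725]].

Step 4 — quadratic form (x̄ - mu_0)^T · S^{-1} · (x̄ - mu_0):
  S^{-1} · (x̄ - mu_0) = (-0.5231, 0.2154),
  (x̄ - mu_0)^T · [...] = (-4.4)·(-0.5231) + (4.6)·(0.2154) = 3.2923.

Step 5 — scale by n: T² = 5 · 3.2923 = 16.4615.

T² ≈ 16.4615


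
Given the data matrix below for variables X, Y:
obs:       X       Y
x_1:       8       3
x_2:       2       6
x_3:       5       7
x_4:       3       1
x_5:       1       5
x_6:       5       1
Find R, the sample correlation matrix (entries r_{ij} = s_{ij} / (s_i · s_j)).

Step 1 — column means:
  mean(X) = (8 + 2 + 5 + 3 + 1 + 5) / 6 = 24/6 = 4
  mean(Y) = (3 + 6 + 7 + 1 + 5 + 1) / 6 = 23/6 = 3.8333

Step 2 — sample variances and covariances s[i,j] = (1/(n-1)) · Σ_k (x_{k,i} - mean_i) · (x_{k,j} - mean_j), with n-1 = 5:
  s[X,X] = ((4)·(4) + (-2)·(-2) + (1)·(1) + (-1)·(-1) + (-3)·(-3) + (1)·(1)) / 5 = 32/5 = 6.4
  s[X,Y] = ((4)·(-0.8333) + (-2)·(2.1667) + (1)·(3.1667) + (-1)·(-2.8333) + (-3)·(1.1667) + (1)·(-2.8333)) / 5 = -8/5 = -1.6
  s[Y,Y] = ((-0.8333)·(-0.8333) + (2.1667)·(2.1667) + (3.1667)·(3.1667) + (-2.8333)·(-2.8333) + (1.1667)·(1.1667) + (-2.8333)·(-2.8333)) / 5 = 32.8333/5 = 6.5667
  Sample standard deviations s_i = √(s[i,i]):
  s(X) = √(6.4) = 2.5298
  s(Y) = √(6.5667) = 2.5626

Step 3 — r_{ij} = s_{ij} / (s_i · s_j):
  r[X,X] = 1 (diagonal).
  r[X,Y] = -1.6 / (2.5298 · 2.5626) = -1.6 / 6.4828 = -0.2468
  r[Y,Y] = 1 (diagonal).

R is symmetric with unit diagonal. Assembling:

R = [[1, -0.2468],
 [-0.2468, 1]]


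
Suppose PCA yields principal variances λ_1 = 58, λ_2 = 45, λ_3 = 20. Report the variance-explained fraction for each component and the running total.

Step 1 — total variance = trace(Sigma) = Σ λ_i = 58 + 45 + 20 = 123.

Step 2 — fraction explained by component i = λ_i / Σ λ:
  PC1: 58/123 = 0.4715
  PC2: 45/123 = 0.3659
  PC3: 20/123 = 0.1626

Step 3 — cumulative fraction after k components = (λ_1 + ... + λ_k) / Σ λ:
  k = 1: 58/123 = 0.4715
  k = 2: (58 + 45)/123 = 103/123 = 0.8374
  k = 3: (58 + 45 + 20)/123 = 123/123 = 1

Summary (fraction, with percent):

explained: PC1 0.4715 (47.15%), PC2 0.3659 (36.59%), PC3 0.1626 (16.26%);  cumulative: 0.4715, 0.8374, 1


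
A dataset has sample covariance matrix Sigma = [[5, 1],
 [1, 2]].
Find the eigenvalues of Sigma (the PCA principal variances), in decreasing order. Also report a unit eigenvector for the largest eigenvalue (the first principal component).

Step 1 — characteristic polynomial of 2×2 Sigma:
  det(Sigma - λI) = λ² - trace · λ + det = 0.
  trace = 5 + 2 = 7, det = 5·2 - (1)² = 9.
Step 2 — discriminant:
  Δ = trace² - 4·det = 49 - 36 = 13.
Step 3 — eigenvalues:
  λ = (trace ± √Δ)/2 = (7 ± 3.6056)/2,
  λ_1 = 5.3028,  λ_2 = 1.6972.

Step 4 — unit eigenvector for λ_1: solve (Sigma - λ_1 I)v = 0. First row:
  (5 - 5.3028)·v_x + (1)·v_y = 0, i.e. (-0.3028)·v_x + (1)·v_y = 0,
  so v ∝ (b, λ_1 - a) = (1, 0.3028) = u.
  ||u|| = √((1)² + (0.3028)²) = √(1.0917) ≈ 1.0448,
  v_1 = u/||u|| ≈ (0.9571, 0.2898) (||v_1|| = 1).

λ_1 = 5.3028,  λ_2 = 1.6972;  v_1 ≈ (0.9571, 0.2898)


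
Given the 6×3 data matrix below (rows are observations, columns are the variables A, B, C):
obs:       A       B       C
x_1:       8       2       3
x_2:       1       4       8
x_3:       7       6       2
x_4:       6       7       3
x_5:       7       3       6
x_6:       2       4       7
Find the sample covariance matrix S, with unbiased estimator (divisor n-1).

Step 1 — column means:
  mean(A) = (8 + 1 + 7 + 6 + 7 + 2) / 6 = 31/6 = 5.1667
  mean(B) = (2 + 4 + 6 + 7 + 3 + 4) / 6 = 26/6 = 4.3333
  mean(C) = (3 + 8 + 2 + 3 + 6 + 7) / 6 = 29/6 = 4.8333

Step 2 — sample covariance S[i,j] = (1/(n-1)) · Σ_k (x_{k,i} - mean_i) · (x_{k,j} - mean_j), with n-1 = 5.
  S[A,A] = ((2.8333)·(2.8333) + (-4.1667)·(-4.1667) + (1.8333)·(1.8333) + (0.8333)·(0.8333) + (1.8333)·(1.8333) + (-3.1667)·(-3.1667)) / 5 = 42.8333/5 = 8.5667
  S[A,B] = ((2.8333)·(-2.3333) + (-4.1667)·(-0.3333) + (1.8333)·(1.6667) + (0.8333)·(2.6667) + (1.8333)·(-1.3333) + (-3.1667)·(-0.3333)) / 5 = -1.3333/5 = -0.2667
  S[A,C] = ((2.8333)·(-1.8333) + (-4.1667)·(3.1667) + (1.8333)·(-2.8333) + (0.8333)·(-1.8333) + (1.8333)·(1.1667) + (-3.1667)·(2.1667)) / 5 = -29.8333/5 = -5.9667
  S[B,B] = ((-2.3333)·(-2.3333) + (-0.3333)·(-0.3333) + (1.6667)·(1.6667) + (2.6667)·(2.6667) + (-1.3333)·(-1.3333) + (-0.3333)·(-0.3333)) / 5 = 17.3333/5 = 3.4667
  S[B,C] = ((-2.3333)·(-1.8333) + (-0.3333)·(3.1667) + (1.6667)·(-2.8333) + (2.6667)·(-1.8333) + (-1.3333)·(1.1667) + (-0.3333)·(2.1667)) / 5 = -8.6667/5 = -1.7333
  S[C,C] = ((-1.8333)·(-1.8333) + (3.1667)·(3.1667) + (-2.8333)·(-2.8333) + (-1.8333)·(-1.8333) + (1.1667)·(1.1667) + (2.1667)·(2.1667)) / 5 = 30.8333/5 = 6.1667

S is symmetric (S[j,i] = S[i,j]). Assembling:

S = [[8.5667, -0.2667, -5.9667],
 [-0.2667, 3.4667, -1.7333],
 [-5.9667, -1.7333, 6.1667]]
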